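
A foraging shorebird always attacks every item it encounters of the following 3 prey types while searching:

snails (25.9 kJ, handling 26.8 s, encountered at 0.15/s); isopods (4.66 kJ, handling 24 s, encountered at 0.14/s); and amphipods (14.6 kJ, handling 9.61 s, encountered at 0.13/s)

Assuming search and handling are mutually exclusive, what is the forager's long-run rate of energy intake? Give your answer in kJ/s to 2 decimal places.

0.67 kJ/s

R = Σλ_iE_i / (1 + Σλ_ih_i)
Numerator: 0.15×25.9 + 0.14×4.66 + 0.13×14.6 = 6.435
Denominator: 1 + 0.15×26.8 + 0.14×24 + 0.13×9.61 = 9.629
R = 6.435/9.629 = 0.6683 kJ/s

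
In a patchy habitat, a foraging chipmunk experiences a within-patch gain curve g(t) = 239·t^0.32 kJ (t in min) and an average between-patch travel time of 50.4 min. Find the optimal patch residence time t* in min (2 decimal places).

23.72 min

By the marginal value theorem, leave when the instantaneous gain rate g'(t) equals the habitat-wide average g(t)/(T + t).
g'(t) = 0.32·239·t^-0.68. Setting 0.32·239·t^-0.68 = 239·t^0.32/(50.4+t) gives 0.32(50.4+t) = t, so 0.68·t = 0.32×50.4.
t* = 0.32×50.4/0.68 = 23.72 min.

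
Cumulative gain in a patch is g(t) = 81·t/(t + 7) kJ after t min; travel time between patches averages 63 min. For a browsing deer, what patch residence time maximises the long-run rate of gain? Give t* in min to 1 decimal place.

21.0 min

Maximise g(t)/(T+t): set derivative to zero → g'(t)(T+t) = g(t).
g'(t) = 81·7/(t + 7)². Setting 81·7/(t+7)² = 81t/[(t+7)(63+t)] gives 7(63+t) = t(t+7), so t² = 7×63 = 441.
t* = √441 = 21 min.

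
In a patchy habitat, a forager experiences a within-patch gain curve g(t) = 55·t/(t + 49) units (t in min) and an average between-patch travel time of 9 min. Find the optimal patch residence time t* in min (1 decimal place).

21.0 min

Maximise g(t)/(T+t): set derivative to zero → g'(t)(T+t) = g(t).
g'(t) = 55·49/(t + 49)². Setting 55·49/(t+49)² = 55t/[(t+49)(9+t)] gives 49(9+t) = t(t+49), so t² = 49×9 = 441.
t* = √441 = 21 min.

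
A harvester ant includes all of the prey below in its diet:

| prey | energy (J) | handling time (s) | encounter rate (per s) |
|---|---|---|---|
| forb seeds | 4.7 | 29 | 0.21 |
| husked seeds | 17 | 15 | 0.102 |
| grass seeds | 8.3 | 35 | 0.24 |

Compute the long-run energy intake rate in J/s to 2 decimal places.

Energy encountered per unit search time: 0.21×4.7 + 0.102×17 + 0.24×8.3 = 4.713 J/s.
Handling time per unit search time: 0.21×29 + 0.102×15 + 0.24×35 = 16.02.
Rate = 4.713/(1 + 16.02) = 0.2769 J/s.

0.28 J/s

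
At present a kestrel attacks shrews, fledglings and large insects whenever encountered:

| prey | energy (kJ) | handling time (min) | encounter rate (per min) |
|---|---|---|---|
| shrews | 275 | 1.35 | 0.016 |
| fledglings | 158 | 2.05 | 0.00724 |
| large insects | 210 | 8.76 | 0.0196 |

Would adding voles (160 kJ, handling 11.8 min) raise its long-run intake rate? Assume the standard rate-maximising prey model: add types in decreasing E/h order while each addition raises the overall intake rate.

Yes

On shrews, fledglings and large insects alone, R = ΣλE/(1+Σλh) = 9.66/1.208 = 7.996 kJ/min.
Profitability of voles: 160/11.8 = 13.56 kJ/min.
Since 13.56 > R, including voles increases the long-run rate.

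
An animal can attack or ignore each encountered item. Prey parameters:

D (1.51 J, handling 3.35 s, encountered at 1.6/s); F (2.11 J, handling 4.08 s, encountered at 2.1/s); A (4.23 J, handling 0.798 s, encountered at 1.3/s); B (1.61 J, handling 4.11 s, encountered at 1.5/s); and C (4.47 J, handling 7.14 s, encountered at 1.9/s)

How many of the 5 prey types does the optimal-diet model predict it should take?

E/h in descending order: A 5.3, C 0.626, F 0.517, D 0.451, B 0.392 J/s. The optimal diet is the largest prefix of this list for which every included type satisfies E_i/h_i > R on the types above it.
Rate on top 1: 2.699. C: 0.626 < 2.699 → exclude; stop.
Optimal diet: A — 1 of 5 types.

1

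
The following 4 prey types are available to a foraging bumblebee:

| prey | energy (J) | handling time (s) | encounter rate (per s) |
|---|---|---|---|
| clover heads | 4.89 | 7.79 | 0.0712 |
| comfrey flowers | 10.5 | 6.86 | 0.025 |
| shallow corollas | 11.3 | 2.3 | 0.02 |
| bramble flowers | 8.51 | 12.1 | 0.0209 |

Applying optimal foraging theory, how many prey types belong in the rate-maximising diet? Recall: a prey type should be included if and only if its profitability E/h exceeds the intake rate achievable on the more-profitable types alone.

Rank by E/h (J/s): shallow corollas 4.91, comfrey flowers 1.53, bramble flowers 0.703, clover heads 0.628. Include each in turn until the next type's E/h falls below the running intake rate.
Rate on top 1: 0.2161. comfrey flowers: 1.53 > 0.2161 → include.
Rate on top 2: 0.4012. bramble flowers: 0.703 > 0.4012 → include.
Rate on top 3: 0.4532. clover heads: 0.628 > 0.4532 → include.
Optimal diet: shallow corollas, comfrey flowers, bramble flowers, clover heads — 4 of 4 types.

4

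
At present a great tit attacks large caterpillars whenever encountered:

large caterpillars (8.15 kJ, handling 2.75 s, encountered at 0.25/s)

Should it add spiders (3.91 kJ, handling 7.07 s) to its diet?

No

On large caterpillars alone, R = ΣλE/(1+Σλh) = 2.038/1.688 = 1.207 kJ/s.
Profitability of spiders: 3.91/7.07 = 0.553 kJ/s.
Since 0.553 < R, time spent handling spiders is better spent searching.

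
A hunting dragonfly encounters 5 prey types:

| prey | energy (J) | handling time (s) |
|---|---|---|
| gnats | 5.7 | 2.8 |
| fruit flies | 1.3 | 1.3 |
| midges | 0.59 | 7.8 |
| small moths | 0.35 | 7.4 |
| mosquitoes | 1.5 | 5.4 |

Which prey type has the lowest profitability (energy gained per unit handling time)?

Profitability E/h (J/s): gnats = 5.7/2.8 = 2.04, fruit flies = 1.3/1.3 = 1, midges = 0.59/7.8 = 0.0756, small moths = 0.35/7.4 = 0.0473, mosquitoes = 1.5/5.4 = 0.278.
Ranked: gnats > fruit flies > mosquitoes > midges > small moths.

small moths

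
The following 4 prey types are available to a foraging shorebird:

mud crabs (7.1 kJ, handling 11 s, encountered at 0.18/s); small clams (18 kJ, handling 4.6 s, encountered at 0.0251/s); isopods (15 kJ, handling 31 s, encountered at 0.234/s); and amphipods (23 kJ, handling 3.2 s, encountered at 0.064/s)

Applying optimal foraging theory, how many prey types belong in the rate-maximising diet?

E/h in descending order: amphipods 7.19, small clams 3.91, mud crabs 0.645, isopods 0.484 kJ/s. The optimal diet is the largest prefix of this list for which every included type satisfies E_i/h_i > R on the types above it.
Rate on top 1: 1.222. small clams: 3.91 > 1.222 → include.
Rate on top 2: 1.457. mud crabs: 0.645 < 1.457 → exclude; stop.
Optimal diet: amphipods, small clams — 2 of 4 types.

2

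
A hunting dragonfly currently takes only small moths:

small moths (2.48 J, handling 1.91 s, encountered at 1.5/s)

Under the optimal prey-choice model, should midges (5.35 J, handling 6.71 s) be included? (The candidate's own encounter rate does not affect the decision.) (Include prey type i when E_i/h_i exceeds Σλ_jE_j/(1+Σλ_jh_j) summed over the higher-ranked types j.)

Intake rate on the current diet: R = (1.5×2.48) / (1 + 1.5×1.91) = 3.72/3.865 = 0.9625 J/s.
Profitability of midges: 5.35/6.71 = 0.7973 J/s.
Since 0.7973 < R, time spent handling midges is better spent searching.

No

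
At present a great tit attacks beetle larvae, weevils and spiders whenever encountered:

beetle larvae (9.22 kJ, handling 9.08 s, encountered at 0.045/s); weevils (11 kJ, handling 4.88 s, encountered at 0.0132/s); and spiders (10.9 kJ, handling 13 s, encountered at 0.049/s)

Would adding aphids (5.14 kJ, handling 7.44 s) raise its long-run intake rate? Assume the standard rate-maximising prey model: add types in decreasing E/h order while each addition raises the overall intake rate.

Current rate: (0.045×9.22 + 0.0132×11 + 0.049×10.9)/(1 + 0.045×9.08 + 0.0132×4.88 + 0.049×13) = 0.5186 kJ/s.
Profitability of aphids: 5.14/7.44 = 0.6909 kJ/s.
Since 0.6909 > R, including aphids increases the long-run rate.

Yes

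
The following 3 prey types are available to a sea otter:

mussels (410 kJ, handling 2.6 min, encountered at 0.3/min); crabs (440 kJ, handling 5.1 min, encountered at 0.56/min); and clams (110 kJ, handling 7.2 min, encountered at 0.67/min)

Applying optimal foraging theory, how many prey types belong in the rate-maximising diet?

Profitabilities (E/h, kJ/min): mussels 158, crabs 86.3, clams 15.3. Add prey in this order while the next type's profitability exceeds the intake rate on those already taken.
Rate on top 1: 69.1. crabs: 86.3 > 69.1 → include.
Rate on top 2: 79.68. clams: 15.3 < 79.68 → exclude; stop.
Optimal diet: mussels, crabs — 2 of 3 types.

2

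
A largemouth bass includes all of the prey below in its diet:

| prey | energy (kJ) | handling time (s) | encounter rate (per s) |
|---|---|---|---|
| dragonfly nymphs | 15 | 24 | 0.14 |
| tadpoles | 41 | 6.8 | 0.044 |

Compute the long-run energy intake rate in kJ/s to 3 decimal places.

R = Σλ_iE_i / (1 + Σλ_ih_i)
Numerator: 0.14×15 + 0.044×41 = 3.904
Denominator: 1 + 0.14×24 + 0.044×6.8 = 4.659
R = 3.904/4.659 = 0.8379 kJ/s

0.838 kJ/s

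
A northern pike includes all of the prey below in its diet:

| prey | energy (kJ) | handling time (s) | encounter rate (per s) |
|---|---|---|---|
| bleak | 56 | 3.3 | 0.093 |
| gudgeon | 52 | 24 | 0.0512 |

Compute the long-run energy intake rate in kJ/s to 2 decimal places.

Energy encountered per unit search time: 0.093×56 + 0.0512×52 = 7.87 kJ/s.
Handling time per unit search time: 0.093×3.3 + 0.0512×24 = 1.536.
Rate = 7.87/(1 + 1.536) = 3.104 kJ/s.

3.10 kJ/s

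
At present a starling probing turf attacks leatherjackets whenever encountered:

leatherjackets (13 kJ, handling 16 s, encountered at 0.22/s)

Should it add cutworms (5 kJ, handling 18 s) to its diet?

No

On leatherjackets alone, R = ΣλE/(1+Σλh) = 2.86/4.52 = 0.6327 kJ/s.
cutworms: E/h = 5/18 = 0.2778 kJ/s.
0.2778 < 0.6327, so adding cutworms would lower the average — exclude it.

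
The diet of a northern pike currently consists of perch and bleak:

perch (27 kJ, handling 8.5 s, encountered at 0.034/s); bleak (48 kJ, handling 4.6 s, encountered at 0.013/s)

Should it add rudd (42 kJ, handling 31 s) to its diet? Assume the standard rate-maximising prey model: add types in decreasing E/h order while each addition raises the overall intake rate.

Yes

Current rate: (0.034×27 + 0.013×48)/(1 + 0.034×8.5 + 0.013×4.6) = 1.143 kJ/s.
rudd: E/h = 42/31 = 1.355 kJ/s.
Since 1.355 > R, including rudd increases the long-run rate.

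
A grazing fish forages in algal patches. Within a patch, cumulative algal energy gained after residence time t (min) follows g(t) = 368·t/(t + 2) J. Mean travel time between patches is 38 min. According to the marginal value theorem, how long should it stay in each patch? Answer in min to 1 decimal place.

8.7 min

Maximise g(t)/(T+t): set derivative to zero → g'(t)(T+t) = g(t).
g'(t) = 368·2/(t + 2)². Setting 368·2/(t+2)² = 368t/[(t+2)(38+t)] gives 2(38+t) = t(t+2), so t² = 2×38 = 76.
t* = √76 = 8.718 min.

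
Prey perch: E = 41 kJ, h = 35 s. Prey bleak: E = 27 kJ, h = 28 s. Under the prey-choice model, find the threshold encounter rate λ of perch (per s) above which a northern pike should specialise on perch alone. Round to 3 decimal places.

0.133 per s

At the threshold, the rate on perch alone equals the profitability of bleak: λ·41/(1 + λ·35) = 27/28 = 0.9643.
Rearranging, λ(41 − 0.9643×35) = 0.9643, so λ = 0.9643/7.25 = 0.133 per s.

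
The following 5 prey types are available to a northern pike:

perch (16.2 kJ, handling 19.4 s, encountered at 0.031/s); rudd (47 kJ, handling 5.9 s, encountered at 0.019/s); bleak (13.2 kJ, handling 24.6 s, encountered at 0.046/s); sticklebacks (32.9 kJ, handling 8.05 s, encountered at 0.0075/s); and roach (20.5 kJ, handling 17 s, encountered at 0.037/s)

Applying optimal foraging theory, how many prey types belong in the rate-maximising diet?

Profitabilities (E/h, kJ/s): rudd 7.97, sticklebacks 4.09, roach 1.21, perch 0.835, bleak 0.537. Add prey in this order while the next type's profitability exceeds the intake rate on those already taken.
Rate on top 1: 0.803. sticklebacks: 4.09 > 0.803 → include.
Rate on top 2: 0.9721. roach: 1.21 > 0.9721 → include.
Rate on top 3: 1.054. perch: 0.835 < 1.054 → exclude; stop.
Optimal diet: rudd, sticklebacks, roach — 3 of 5 types.

3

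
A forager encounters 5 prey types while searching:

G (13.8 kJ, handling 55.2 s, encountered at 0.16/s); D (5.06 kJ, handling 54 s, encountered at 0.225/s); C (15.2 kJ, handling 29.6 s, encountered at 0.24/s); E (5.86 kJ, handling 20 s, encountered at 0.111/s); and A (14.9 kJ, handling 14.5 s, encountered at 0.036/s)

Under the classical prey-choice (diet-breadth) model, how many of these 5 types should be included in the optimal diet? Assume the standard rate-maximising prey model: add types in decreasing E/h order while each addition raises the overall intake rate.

Rank by E/h (kJ/s): A 1.03, C 0.514, E 0.293, G 0.25, D 0.0937. Include each in turn until the next type's E/h falls below the running intake rate.
Rate on top 1: 0.3524. C: 0.514 > 0.3524 → include.
Rate on top 2: 0.4851. E: 0.293 < 0.4851 → exclude; stop.
Optimal diet: A, C — 2 of 5 types.

2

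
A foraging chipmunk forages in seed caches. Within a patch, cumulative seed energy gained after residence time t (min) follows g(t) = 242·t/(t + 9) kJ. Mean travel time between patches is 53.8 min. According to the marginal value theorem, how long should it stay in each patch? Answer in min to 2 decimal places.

Optimal t* satisfies g'(t*) = g(t*)/(T + t*).
g'(t) = 242·9/(t + 9)². Setting 242·9/(t+9)² = 242t/[(t+9)(53.8+t)] gives 9(53.8+t) = t(t+9), so t² = 9×53.8 = 484.2.
t* = √484.2 = 22 min.

22.00 min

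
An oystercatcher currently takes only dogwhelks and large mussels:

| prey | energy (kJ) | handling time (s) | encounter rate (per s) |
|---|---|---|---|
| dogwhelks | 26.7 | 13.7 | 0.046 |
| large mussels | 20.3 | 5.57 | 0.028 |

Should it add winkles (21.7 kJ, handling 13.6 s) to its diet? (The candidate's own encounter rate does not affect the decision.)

Intake rate on the current diet: R = (0.046×26.7 + 0.028×20.3) / (1 + 0.046×13.7 + 0.028×5.57) = 1.797/1.786 = 1.006 kJ/s.
Profitability of winkles: 21.7/13.6 = 1.596 kJ/s.
1.596 > 1.006, so adding winkles raises the average — include it.

Yes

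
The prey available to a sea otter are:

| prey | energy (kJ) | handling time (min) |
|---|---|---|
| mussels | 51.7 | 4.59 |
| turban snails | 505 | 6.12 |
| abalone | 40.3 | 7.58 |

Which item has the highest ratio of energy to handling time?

Profitability E/h (kJ/min): mussels = 51.7/4.59 = 11.3, turban snails = 505/6.12 = 82.5, abalone = 40.3/7.58 = 5.32.
Ranked: turban snails > mussels > abalone.

turban snails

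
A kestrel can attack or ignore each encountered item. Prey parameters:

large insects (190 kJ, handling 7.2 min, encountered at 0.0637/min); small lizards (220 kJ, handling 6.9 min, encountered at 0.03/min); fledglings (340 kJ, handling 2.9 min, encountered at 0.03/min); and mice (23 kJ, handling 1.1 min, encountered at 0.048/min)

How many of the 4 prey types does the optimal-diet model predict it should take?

4

Rank by E/h (kJ/min): fledglings 117, small lizards 31.9, large insects 26.4, mice 20.9. Include each in turn until the next type's E/h falls below the running intake rate.
Rate on top 1: 9.384. small lizards: 31.9 > 9.384 → include.
Rate on top 2: 12.98. large insects: 26.4 > 12.98 → include.
Rate on top 3: 16.49. mice: 20.9 > 16.49 → include.
Optimal diet: fledglings, small lizards, large insects, mice — 4 of 4 types.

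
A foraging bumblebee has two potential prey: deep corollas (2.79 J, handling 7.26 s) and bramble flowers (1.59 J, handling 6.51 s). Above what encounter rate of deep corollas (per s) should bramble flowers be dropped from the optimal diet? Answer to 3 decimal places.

The zero-one rule: include bramble flowers iff E₂/h₂ > λE₁/(1+λh₁). Equality gives the switch point.
λE₁h₂ = E₂ + λE₂h₁ ⇒ λ = E₂/(E₁h₂ − E₂h₁) = 1.59/(18.16 − 11.54) = 0.2402 per s.

0.240 per s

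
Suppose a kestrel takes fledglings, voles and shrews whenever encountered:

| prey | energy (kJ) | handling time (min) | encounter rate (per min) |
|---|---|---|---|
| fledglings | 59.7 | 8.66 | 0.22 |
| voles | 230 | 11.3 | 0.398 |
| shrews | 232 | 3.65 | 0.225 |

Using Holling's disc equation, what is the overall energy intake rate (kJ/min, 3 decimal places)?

Energy encountered per unit search time: 0.22×59.7 + 0.398×230 + 0.225×232 = 156.9 kJ/min.
Handling time per unit search time: 0.22×8.66 + 0.398×11.3 + 0.225×3.65 = 7.224.
Rate = 156.9/(1 + 7.224) = 19.08 kJ/min.

19.075 kJ/min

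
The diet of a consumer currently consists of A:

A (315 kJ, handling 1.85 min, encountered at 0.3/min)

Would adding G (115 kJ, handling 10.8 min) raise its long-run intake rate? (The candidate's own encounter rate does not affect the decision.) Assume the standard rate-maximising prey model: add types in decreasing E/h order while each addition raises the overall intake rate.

Intake rate on the current diet: R = (0.3×315) / (1 + 0.3×1.85) = 94.5/1.555 = 60.77 kJ/min.
G: E/h = 115/10.8 = 10.65 kJ/min.
Since 10.65 < R, time spent handling G is better spent searching.

No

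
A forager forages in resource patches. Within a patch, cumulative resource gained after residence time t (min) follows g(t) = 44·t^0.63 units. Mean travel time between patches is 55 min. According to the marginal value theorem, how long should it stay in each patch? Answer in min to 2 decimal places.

93.65 min

By the marginal value theorem, leave when the instantaneous gain rate g'(t) equals the habitat-wide average g(t)/(T + t).
g'(t) = 0.63·44·t^-0.37. Setting 0.63·44·t^-0.37 = 44·t^0.63/(55+t) gives 0.63(55+t) = t, so 0.37·t = 0.63×55.
t* = 0.63×55/0.37 = 93.65 min.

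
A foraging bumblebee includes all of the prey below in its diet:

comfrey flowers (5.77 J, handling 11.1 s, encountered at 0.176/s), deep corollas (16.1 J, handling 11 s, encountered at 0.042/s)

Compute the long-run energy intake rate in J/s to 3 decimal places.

0.495 J/s

Energy encountered per unit search time: 0.176×5.77 + 0.042×16.1 = 1.692 J/s.
Handling time per unit search time: 0.176×11.1 + 0.042×11 = 2.416.
Rate = 1.692/(1 + 2.416) = 0.4953 J/s.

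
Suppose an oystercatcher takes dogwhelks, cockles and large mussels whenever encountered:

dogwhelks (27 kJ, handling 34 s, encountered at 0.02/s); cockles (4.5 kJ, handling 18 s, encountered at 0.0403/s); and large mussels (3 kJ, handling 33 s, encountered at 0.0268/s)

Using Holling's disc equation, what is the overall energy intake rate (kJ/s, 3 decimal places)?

0.244 kJ/s

Energy encountered per unit search time: 0.02×27 + 0.0403×4.5 + 0.0268×3 = 0.8018 kJ/s.
Handling time per unit search time: 0.02×34 + 0.0403×18 + 0.0268×33 = 2.29.
Rate = 0.8018/(1 + 2.29) = 0.2437 kJ/s.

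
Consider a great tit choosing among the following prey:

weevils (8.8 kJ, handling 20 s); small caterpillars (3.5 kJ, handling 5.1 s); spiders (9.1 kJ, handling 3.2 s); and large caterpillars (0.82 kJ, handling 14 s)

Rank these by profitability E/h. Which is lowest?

large caterpillars

Profitability E/h (kJ/s): weevils = 8.8/20 = 0.44, small caterpillars = 3.5/5.1 = 0.686, spiders = 9.1/3.2 = 2.84, large caterpillars = 0.82/14 = 0.0586.
Ranked: spiders > small caterpillars > weevils > large caterpillars.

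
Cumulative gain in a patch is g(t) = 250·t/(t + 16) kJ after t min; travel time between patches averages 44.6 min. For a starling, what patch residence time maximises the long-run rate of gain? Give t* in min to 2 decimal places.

By the marginal value theorem, leave when the instantaneous gain rate g'(t) equals the habitat-wide average g(t)/(T + t).
g'(t) = 250·16/(t + 16)². Setting 250·16/(t+16)² = 250t/[(t+16)(44.6+t)] gives 16(44.6+t) = t(t+16), so t² = 16×44.6 = 713.6.
t* = √713.6 = 26.71 min.

26.71 min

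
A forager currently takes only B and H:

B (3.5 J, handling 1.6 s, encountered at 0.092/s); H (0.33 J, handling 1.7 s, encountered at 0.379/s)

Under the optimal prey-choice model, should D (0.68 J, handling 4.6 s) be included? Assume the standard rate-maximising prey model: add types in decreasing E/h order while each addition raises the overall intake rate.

Current rate: (0.092×3.5 + 0.379×0.33)/(1 + 0.092×1.6 + 0.379×1.7) = 0.2496 J/s.
Profitability of D: 0.68/4.6 = 0.1478 J/s.
Since 0.1478 < R, time spent handling D is better spent searching.

No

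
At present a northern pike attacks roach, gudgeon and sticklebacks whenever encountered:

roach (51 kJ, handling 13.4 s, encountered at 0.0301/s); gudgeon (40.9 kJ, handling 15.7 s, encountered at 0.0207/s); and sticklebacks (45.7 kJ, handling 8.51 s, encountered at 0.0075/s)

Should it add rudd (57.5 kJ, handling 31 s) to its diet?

Current rate: (0.0301×51 + 0.0207×40.9 + 0.0075×45.7)/(1 + 0.0301×13.4 + 0.0207×15.7 + 0.0075×8.51) = 1.52 kJ/s.
rudd: E/h = 57.5/31 = 1.855 kJ/s.
Since 1.855 > R, including rudd increases the long-run rate.

Yes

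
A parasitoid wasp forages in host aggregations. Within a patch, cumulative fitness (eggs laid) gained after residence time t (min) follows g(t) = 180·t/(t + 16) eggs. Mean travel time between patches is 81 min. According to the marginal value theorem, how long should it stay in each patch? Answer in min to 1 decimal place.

36.0 min

Maximise g(t)/(T+t): set derivative to zero → g'(t)(T+t) = g(t).
g'(t) = 180·16/(t + 16)². Setting 180·16/(t+16)² = 180t/[(t+16)(81+t)] gives 16(81+t) = t(t+16), so t² = 16×81 = 1296.
t* = √1296 = 36 min.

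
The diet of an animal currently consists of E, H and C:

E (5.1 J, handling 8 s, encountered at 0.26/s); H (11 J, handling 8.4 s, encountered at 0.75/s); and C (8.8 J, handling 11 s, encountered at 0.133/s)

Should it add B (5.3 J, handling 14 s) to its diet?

No

Intake rate on the current diet: R = (0.26×5.1 + 0.75×11 + 0.133×8.8) / (1 + 0.26×8 + 0.75×8.4 + 0.133×11) = 10.75/10.84 = 0.9911 J/s.
B: E/h = 5.3/14 = 0.3786 J/s.
0.3786 < 0.9911, so adding B would lower the average — exclude it.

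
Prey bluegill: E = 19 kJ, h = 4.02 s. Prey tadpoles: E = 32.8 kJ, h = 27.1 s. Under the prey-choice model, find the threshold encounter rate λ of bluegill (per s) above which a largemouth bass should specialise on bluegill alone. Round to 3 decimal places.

0.086 per s

The zero-one rule: include tadpoles iff E₂/h₂ > λE₁/(1+λh₁). Equality gives the switch point.
λE₁h₂ = E₂ + λE₂h₁ ⇒ λ = E₂/(E₁h₂ − E₂h₁) = 32.8/(514.9 − 131.9) = 0.08563 per s.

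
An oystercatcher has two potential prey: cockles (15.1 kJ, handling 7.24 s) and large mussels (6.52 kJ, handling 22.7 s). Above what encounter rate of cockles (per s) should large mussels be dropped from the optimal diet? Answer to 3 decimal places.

0.022 per s

At the threshold, the rate on cockles alone equals the profitability of large mussels: λ·15.1/(1 + λ·7.24) = 6.52/22.7 = 0.2872.
Rearranging, λ(15.1 − 0.2872×7.24) = 0.2872, so λ = 0.2872/13.02 = 0.02206 per s.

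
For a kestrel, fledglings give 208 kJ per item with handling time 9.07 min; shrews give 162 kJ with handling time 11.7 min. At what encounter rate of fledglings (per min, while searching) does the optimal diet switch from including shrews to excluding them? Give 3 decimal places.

0.168 per min

The zero-one rule: include shrews iff E₂/h₂ > λE₁/(1+λh₁). Equality gives the switch point.
λE₁h₂ = E₂ + λE₂h₁ ⇒ λ = E₂/(E₁h₂ − E₂h₁) = 162/(2434 − 1469) = 0.168 per min.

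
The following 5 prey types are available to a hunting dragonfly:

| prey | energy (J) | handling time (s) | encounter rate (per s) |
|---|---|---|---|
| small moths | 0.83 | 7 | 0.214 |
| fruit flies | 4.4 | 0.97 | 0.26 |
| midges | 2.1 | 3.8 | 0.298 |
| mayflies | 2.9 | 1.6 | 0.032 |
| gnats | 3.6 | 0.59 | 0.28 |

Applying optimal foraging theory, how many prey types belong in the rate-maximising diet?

E/h in descending order: gnats 6.1, fruit flies 4.54, mayflies 1.81, midges 0.553, small moths 0.119 J/s. The optimal diet is the largest prefix of this list for which every included type satisfies E_i/h_i > R on the types above it.
Rate on top 1: 0.8651. fruit flies: 4.54 > 0.8651 → include.
Rate on top 2: 1.518. mayflies: 1.81 > 1.518 → include.
Rate on top 3: 1.529. midges: 0.553 < 1.529 → exclude; stop.
Optimal diet: gnats, fruit flies, mayflies — 3 of 5 types.

3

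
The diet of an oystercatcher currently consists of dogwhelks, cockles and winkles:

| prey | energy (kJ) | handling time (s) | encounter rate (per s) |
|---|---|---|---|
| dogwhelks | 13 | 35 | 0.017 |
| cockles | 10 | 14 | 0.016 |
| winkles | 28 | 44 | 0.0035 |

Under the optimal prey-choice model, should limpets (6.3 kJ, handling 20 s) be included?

Yes

Intake rate on the current diet: R = (0.017×13 + 0.016×10 + 0.0035×28) / (1 + 0.017×35 + 0.016×14 + 0.0035×44) = 0.479/1.973 = 0.2428 kJ/s.
Profitability of limpets: 6.3/20 = 0.315 kJ/s.
0.315 > 0.2428, so adding limpets raises the average — include it.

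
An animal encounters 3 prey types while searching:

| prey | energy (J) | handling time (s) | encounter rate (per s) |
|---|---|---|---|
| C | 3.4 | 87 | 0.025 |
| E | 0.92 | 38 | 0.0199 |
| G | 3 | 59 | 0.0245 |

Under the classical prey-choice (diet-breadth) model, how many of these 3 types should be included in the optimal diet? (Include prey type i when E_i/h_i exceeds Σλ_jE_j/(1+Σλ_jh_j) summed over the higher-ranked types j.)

2

Profitabilities (E/h, J/s): G 0.0508, C 0.0391, E 0.0242. Add prey in this order while the next type's profitability exceeds the intake rate on those already taken.
Rate on top 1: 0.03006. C: 0.0391 > 0.03006 → include.
Rate on top 2: 0.0343. E: 0.0242 < 0.0343 → exclude; stop.
Optimal diet: G, C — 2 of 3 types.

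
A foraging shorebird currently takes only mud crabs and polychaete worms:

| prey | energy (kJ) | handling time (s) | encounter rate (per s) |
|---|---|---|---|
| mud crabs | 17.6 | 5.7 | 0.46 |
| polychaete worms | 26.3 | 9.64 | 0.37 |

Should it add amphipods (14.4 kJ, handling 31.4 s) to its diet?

Current rate: (0.46×17.6 + 0.37×26.3)/(1 + 0.46×5.7 + 0.37×9.64) = 2.48 kJ/s.
amphipods: E/h = 14.4/31.4 = 0.4586 kJ/s.
0.4586 < 2.48, so adding amphipods would lower the average — exclude it.

No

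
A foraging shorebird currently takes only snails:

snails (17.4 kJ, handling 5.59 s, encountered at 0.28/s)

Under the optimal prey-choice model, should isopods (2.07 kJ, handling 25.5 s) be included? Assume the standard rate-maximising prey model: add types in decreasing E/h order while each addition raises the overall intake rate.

Intake rate on the current diet: R = (0.28×17.4) / (1 + 0.28×5.59) = 4.872/2.565 = 1.899 kJ/s.
Profitability of isopods: 2.07/25.5 = 0.08118 kJ/s.
0.08118 < 1.899, so adding isopods would lower the average — exclude it.

No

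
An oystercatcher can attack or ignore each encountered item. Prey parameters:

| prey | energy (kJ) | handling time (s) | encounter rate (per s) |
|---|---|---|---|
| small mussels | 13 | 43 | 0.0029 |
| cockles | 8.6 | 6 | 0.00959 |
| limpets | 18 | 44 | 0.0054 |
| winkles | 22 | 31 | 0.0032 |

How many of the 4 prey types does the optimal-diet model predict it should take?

4

Profitabilities (E/h, kJ/s): cockles 1.43, winkles 0.71, limpets 0.409, small mussels 0.302. Add prey in this order while the next type's profitability exceeds the intake rate on those already taken.
Rate on top 1: 0.07799. winkles: 0.71 > 0.07799 → include.
Rate on top 2: 0.1322. limpets: 0.409 > 0.1322 → include.
Rate on top 3: 0.1793. small mussels: 0.302 > 0.1793 → include.
Optimal diet: cockles, winkles, limpets, small mussels — 4 of 4 types.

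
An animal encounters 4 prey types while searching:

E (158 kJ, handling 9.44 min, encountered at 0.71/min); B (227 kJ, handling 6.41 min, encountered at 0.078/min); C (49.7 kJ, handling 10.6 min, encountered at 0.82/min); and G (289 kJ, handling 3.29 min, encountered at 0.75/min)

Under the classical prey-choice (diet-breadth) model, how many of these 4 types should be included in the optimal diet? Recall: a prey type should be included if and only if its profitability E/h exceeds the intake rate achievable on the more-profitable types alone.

Rank by E/h (kJ/min): G 87.8, B 35.4, E 16.7, C 4.69. Include each in turn until the next type's E/h falls below the running intake rate.
Rate on top 1: 62.51. B: 35.4 < 62.51 → exclude; stop.
Optimal diet: G — 1 of 4 types.

1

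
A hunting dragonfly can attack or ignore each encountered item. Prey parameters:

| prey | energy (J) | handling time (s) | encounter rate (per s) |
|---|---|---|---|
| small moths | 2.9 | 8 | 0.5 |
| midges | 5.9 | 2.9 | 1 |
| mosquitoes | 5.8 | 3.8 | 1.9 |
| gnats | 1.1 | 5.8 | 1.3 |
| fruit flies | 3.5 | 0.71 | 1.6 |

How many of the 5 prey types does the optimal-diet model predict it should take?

Rank by E/h (J/s): fruit flies 4.93, midges 2.03, mosquitoes 1.53, small moths 0.362, gnats 0.19. Include each in turn until the next type's E/h falls below the running intake rate.
Rate on top 1: 2.622. midges: 2.03 < 2.622 → exclude; stop.
Optimal diet: fruit flies — 1 of 5 types.

1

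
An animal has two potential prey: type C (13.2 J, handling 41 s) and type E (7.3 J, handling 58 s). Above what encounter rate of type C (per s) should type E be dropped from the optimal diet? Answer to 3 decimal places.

At the threshold, the rate on type C alone equals the profitability of type E: λ·13.2/(1 + λ·41) = 7.3/58 = 0.1259.
Rearranging, λ(13.2 − 0.1259×41) = 0.1259, so λ = 0.1259/8.04 = 0.01566 per s.

0.016 per s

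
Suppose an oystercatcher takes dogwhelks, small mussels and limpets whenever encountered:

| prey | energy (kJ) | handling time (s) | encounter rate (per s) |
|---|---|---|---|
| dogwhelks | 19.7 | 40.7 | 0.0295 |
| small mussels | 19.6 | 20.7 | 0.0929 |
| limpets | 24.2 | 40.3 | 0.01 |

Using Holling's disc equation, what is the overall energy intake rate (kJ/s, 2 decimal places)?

Energy encountered per unit search time: 0.0295×19.7 + 0.0929×19.6 + 0.01×24.2 = 2.644 kJ/s.
Handling time per unit search time: 0.0295×40.7 + 0.0929×20.7 + 0.01×40.3 = 3.527.
Rate = 2.644/(1 + 3.527) = 0.5841 kJ/s.

0.58 kJ/s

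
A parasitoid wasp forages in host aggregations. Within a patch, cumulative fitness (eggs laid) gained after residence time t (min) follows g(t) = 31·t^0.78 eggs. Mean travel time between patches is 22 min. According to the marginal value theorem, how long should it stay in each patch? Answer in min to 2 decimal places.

78.00 min

Optimal t* satisfies g'(t*) = g(t*)/(T + t*).
g'(t) = 0.78·31·t^-0.22. Setting 0.78·31·t^-0.22 = 31·t^0.78/(22+t) gives 0.78(22+t) = t, so 0.22·t = 0.78×22.
t* = 0.78×22/0.22 = 78 min.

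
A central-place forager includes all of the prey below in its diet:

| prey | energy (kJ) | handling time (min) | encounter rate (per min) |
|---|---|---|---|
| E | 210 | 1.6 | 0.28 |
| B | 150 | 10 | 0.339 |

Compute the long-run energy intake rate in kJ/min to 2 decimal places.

Energy encountered per unit search time: 0.28×210 + 0.339×150 = 109.7 kJ/min.
Handling time per unit search time: 0.28×1.6 + 0.339×10 = 3.838.
Rate = 109.7/(1 + 3.838) = 22.66 kJ/min.

22.66 kJ/min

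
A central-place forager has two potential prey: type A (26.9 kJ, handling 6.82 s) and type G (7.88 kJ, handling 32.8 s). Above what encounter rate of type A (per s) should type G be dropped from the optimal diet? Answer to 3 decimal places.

At the threshold, the rate on type A alone equals the profitability of type G: λ·26.9/(1 + λ·6.82) = 7.88/32.8 = 0.2402.
Rearranging, λ(26.9 − 0.2402×6.82) = 0.2402, so λ = 0.2402/25.26 = 0.00951 per s.

0.010 per s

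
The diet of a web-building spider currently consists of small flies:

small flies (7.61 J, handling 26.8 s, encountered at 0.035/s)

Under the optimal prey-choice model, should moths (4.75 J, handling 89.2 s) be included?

No

Current rate: (0.035×7.61)/(1 + 0.035×26.8) = 0.1374 J/s.
Profitability of moths: 4.75/89.2 = 0.05325 J/s.
0.05325 < 0.1374, so adding moths would lower the average — exclude it.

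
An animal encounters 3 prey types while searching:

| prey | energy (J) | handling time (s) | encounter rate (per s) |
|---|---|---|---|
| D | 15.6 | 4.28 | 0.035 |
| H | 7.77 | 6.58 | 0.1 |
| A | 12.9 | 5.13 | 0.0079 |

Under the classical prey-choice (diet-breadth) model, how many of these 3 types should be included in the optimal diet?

3

E/h in descending order: D 3.64, A 2.51, H 1.18 J/s. The optimal diet is the largest prefix of this list for which every included type satisfies E_i/h_i > R on the types above it.
Rate on top 1: 0.4749. A: 2.51 > 0.4749 → include.
Rate on top 2: 0.5443. H: 1.18 > 0.5443 → include.
Optimal diet: D, A, H — 3 of 3 types.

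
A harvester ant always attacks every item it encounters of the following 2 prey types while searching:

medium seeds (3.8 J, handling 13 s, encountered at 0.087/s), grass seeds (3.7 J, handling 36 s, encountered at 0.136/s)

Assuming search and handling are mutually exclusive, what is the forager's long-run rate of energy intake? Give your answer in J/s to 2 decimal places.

0.12 J/s

R = Σλ_iE_i / (1 + Σλ_ih_i)
Numerator: 0.087×3.8 + 0.136×3.7 = 0.8338
Denominator: 1 + 0.087×13 + 0.136×36 = 7.027
R = 0.8338/7.027 = 0.1187 J/s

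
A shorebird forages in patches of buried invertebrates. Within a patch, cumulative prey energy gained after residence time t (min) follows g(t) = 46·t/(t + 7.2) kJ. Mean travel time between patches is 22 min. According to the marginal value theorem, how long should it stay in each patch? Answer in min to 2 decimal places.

12.59 min

By the marginal value theorem, leave when the instantaneous gain rate g'(t) equals the habitat-wide average g(t)/(T + t).
g'(t) = 46·7.2/(t + 7.2)². Setting 46·7.2/(t+7.2)² = 46t/[(t+7.2)(22+t)] gives 7.2(22+t) = t(t+7.2), so t² = 7.2×22 = 158.4.
t* = √158.4 = 12.59 min.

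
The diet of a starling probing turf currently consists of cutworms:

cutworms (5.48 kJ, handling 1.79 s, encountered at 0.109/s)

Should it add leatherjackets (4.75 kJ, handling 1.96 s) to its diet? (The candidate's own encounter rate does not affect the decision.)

Current rate: (0.109×5.48)/(1 + 0.109×1.79) = 0.4998 kJ/s.
Profitability of leatherjackets: 4.75/1.96 = 2.423 kJ/s.
2.423 > 0.4998, so adding leatherjackets raises the average — include it.

Yes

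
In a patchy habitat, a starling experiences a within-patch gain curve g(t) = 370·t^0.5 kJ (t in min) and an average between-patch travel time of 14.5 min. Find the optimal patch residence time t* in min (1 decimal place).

Optimal t* satisfies g'(t*) = g(t*)/(T + t*).
g'(t) = 0.5·370·t^-0.5. Setting 0.5·370·t^-0.5 = 370·t^0.5/(14.5+t) gives 0.5(14.5+t) = t, so 0.50·t = 0.5×14.5.
t* = 0.5×14.5/0.50 = 14.5 min.

14.5 min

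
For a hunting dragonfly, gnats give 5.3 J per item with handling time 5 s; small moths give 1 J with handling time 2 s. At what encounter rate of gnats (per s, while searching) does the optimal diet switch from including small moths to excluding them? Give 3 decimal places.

Drop small moths once their profitability E₂/h₂ falls below the rate achievable on gnats alone: E₂/h₂ = λE₁/(1 + λh₁).
Solve for λ: λE₁h₂ = E₂(1 + λh₁) → λ(E₁h₂ − E₂h₁) = E₂ → λ = E₂/(E₁h₂ − E₂h₁).
λ = 1/(5.3×2 − 1×5) = 1/5.6 = 0.1786 per s.

0.179 per s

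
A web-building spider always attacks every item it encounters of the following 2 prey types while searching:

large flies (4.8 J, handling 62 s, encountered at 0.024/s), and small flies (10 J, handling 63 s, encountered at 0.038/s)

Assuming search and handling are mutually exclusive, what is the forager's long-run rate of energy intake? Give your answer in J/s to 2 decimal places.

Energy encountered per unit search time: 0.024×4.8 + 0.038×10 = 0.4952 J/s.
Handling time per unit search time: 0.024×62 + 0.038×63 = 3.882.
Rate = 0.4952/(1 + 3.882) = 0.1014 J/s.

0.10 J/s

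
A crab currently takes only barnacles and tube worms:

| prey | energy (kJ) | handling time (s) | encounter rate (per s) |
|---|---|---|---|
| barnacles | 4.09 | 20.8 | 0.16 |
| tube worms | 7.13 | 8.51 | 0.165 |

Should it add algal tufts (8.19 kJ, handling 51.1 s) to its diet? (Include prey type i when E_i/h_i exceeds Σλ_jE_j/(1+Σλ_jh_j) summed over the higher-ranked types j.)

No

Intake rate on the current diet: R = (0.16×4.09 + 0.165×7.13) / (1 + 0.16×20.8 + 0.165×8.51) = 1.831/5.732 = 0.3194 kJ/s.
Profitability of algal tufts: 8.19/51.1 = 0.1603 kJ/s.
Since 0.1603 < R, time spent handling algal tufts is better spent searching.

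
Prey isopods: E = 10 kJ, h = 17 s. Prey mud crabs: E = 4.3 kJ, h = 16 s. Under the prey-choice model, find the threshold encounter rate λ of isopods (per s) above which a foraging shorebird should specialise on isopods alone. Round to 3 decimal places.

0.049 per s

The zero-one rule: include mud crabs iff E₂/h₂ > λE₁/(1+λh₁). Equality gives the switch point.
λE₁h₂ = E₂ + λE₂h₁ ⇒ λ = E₂/(E₁h₂ − E₂h₁) = 4.3/(160 − 73.1) = 0.04948 per s.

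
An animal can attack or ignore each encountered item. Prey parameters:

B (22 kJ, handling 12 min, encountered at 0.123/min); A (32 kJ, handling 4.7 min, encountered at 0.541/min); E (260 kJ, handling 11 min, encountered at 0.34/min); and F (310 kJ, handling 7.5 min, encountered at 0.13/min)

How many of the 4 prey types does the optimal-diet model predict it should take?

2

Rank by E/h (kJ/min): F 41.3, E 23.6, A 6.81, B 1.83. Include each in turn until the next type's E/h falls below the running intake rate.
Rate on top 1: 20.41. E: 23.6 > 20.41 → include.
Rate on top 2: 22.52. A: 6.81 < 22.52 → exclude; stop.
Optimal diet: F, E — 2 of 4 types.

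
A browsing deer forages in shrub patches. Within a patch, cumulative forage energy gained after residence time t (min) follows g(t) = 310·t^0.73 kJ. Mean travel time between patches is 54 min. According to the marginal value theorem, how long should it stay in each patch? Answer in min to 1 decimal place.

By the marginal value theorem, leave when the instantaneous gain rate g'(t) equals the habitat-wide average g(t)/(T + t).
g'(t) = 0.73·310·t^-0.27. Setting 0.73·310·t^-0.27 = 310·t^0.73/(54+t) gives 0.73(54+t) = t, so 0.27·t = 0.73×54.
t* = 0.73×54/0.27 = 146 min.

146.0 min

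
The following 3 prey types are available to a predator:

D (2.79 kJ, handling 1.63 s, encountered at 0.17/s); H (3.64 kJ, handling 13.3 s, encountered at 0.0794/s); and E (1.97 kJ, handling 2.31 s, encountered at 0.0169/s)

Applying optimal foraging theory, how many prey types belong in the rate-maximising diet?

2

Profitabilities (E/h, kJ/s): D 1.71, E 0.853, H 0.274. Add prey in this order while the next type's profitability exceeds the intake rate on those already taken.
Rate on top 1: 0.3714. E: 0.853 > 0.3714 → include.
Rate on top 2: 0.3857. H: 0.274 < 0.3857 → exclude; stop.
Optimal diet: D, E — 2 of 3 types.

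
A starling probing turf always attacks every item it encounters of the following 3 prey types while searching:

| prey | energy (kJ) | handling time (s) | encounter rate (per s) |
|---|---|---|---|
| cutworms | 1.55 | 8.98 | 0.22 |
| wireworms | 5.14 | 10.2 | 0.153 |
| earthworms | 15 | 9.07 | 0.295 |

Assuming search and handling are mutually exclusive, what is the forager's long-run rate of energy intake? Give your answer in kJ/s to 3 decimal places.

0.770 kJ/s

R = (0.22×1.55 + 0.153×5.14 + 0.295×15) / (1 + 0.22×8.98 + 0.153×10.2 + 0.295×9.07) = 5.552/7.212 = 0.7699 kJ/s.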